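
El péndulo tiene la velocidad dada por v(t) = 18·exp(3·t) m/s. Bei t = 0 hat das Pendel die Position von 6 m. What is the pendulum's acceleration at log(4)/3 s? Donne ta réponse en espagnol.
Debemos derivar nuestra ecuación de la velocidad v(t) = 18·exp(3·t) 1 vez. Tomando d/dt de v(t), encontramos a(t) = 54·exp(3·t). Tenemos la aceleración a(t) = 54·exp(3·t). Sustituyendo t = log(4)/3: a(log(4)/3) = 216.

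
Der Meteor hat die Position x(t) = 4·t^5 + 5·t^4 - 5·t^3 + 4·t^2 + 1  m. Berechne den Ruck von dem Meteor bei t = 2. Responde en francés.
Nous devons dériver notre équation de la position x(t) = 4·t^5 + 5·t^4 - 5·t^3 + 4·t^2 + 1 3 fois. En prenant d/dt de x(t), nous trouvons v(t) = 20·t^4 + 20·t^3 - 15·t^2 + 8·t. En dérivant la vitesse, nous obtenons l'accélération: a(t) = 80·t^3 + 60·t^2 - 30·t + 8. En dérivant l'accélération, nous obtenons le jerk: j(t) = 240·t^2 + 120·t - 30. En utilisant j(t) = 240·t^2 + 120·t - 30 et en substituant t = 2, nous trouvons j = 1170.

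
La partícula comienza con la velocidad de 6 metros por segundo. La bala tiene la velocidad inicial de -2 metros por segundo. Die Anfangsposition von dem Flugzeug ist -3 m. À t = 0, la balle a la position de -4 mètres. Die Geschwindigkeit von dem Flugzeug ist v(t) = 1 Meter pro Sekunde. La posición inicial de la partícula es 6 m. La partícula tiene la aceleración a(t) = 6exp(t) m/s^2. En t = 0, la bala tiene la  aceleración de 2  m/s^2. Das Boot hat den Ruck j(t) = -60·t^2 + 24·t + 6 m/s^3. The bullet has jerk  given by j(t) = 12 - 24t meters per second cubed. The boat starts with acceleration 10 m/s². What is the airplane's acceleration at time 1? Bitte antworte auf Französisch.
Pour résoudre ceci, nous devons prendre 1 dérivée de notre équation de la vitesse v(t) = 1. La dérivée de la vitesse donne l'accélération: a(t) = 0. De l'équation de l'accélération a(t) = 0, nous substituons t = 1 pour obtenir a = 0.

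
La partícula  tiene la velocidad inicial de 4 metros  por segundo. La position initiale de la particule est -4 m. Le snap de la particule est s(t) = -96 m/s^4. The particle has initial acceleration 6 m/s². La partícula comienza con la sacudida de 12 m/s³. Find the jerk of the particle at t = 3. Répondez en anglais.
We must find the antiderivative of our snap equation s(t) = -96 1 time. The antiderivative of snap is jerk. Using j(0) = 12, we get j(t) = 12 - 96·t. Using j(t) = 12 - 96·t and substituting t = 3, we find j = -276.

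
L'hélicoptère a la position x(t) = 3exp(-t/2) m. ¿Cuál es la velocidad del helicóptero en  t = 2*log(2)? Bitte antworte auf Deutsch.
Ausgehend von der Position x(t) = 3·exp(-t/2), nehmen wir 1 Ableitung. Die Ableitung von der Position ergibt die Geschwindigkeit: v(t) = -3·exp(-t/2)/2. Wir haben die Geschwindigkeit v(t) = -3·exp(-t/2)/2. Durch Einsetzen von t = 2*log(2): v(2*log(2)) = -3/4.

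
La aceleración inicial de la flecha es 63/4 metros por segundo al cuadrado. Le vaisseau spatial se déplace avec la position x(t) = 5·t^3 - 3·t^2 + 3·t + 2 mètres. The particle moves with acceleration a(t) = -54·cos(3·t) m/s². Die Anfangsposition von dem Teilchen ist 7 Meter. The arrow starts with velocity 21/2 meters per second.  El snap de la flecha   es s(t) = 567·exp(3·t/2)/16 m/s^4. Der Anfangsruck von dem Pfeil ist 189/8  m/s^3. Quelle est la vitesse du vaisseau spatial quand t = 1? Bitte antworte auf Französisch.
Pour résoudre ceci, nous devons prendre 1 dérivée de notre équation de la position x(t) = 5·t^3 - 3·t^2 + 3·t + 2. La dérivée de la position donne la vitesse: v(t) = 15·t^2 - 6·t + 3. De l'équation de la vitesse v(t) = 15·t^2 - 6·t + 3, nous substituons t = 1 pour obtenir v = 12.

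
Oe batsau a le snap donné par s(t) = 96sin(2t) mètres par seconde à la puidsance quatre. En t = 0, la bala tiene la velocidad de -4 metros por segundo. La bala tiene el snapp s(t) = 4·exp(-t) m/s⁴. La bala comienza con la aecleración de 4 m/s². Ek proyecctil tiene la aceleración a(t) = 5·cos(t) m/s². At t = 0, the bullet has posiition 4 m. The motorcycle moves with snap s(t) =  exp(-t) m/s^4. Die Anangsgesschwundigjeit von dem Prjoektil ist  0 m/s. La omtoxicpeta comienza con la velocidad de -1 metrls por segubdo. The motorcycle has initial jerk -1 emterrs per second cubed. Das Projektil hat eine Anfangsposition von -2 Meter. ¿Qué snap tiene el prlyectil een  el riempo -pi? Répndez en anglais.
To solve this, we need to take 2 derivatives of our acceleration equation a(t) = 5·cos(t). Differentiating acceleration, we get jerk: j(t) = -5·sin(t). Taking d/dt of j(t), we find s(t) = -5·cos(t). From the given snap equation s(t) = -5·cos(t), we substitute t = -pi to get s = 5.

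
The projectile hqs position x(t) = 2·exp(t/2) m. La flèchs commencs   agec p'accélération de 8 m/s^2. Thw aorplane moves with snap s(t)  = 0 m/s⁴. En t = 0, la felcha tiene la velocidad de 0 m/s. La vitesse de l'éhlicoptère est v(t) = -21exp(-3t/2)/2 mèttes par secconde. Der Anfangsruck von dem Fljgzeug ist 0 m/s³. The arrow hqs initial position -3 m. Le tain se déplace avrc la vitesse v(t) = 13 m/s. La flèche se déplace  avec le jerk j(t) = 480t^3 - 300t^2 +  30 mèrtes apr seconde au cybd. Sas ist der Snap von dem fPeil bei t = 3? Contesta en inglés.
Starting from jerk j(t) = 480·t^3 - 300·t^2 + 30, we take 1 derivative. Differentiating jerk, we get snap: s(t) = 1440·t^2 - 600·t. From the given snap equation s(t) = 1440·t^2 - 600·t, we substitute t = 3 to get s = 11160.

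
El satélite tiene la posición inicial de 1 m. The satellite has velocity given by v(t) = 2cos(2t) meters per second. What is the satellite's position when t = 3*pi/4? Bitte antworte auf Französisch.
Nous devons trouver la primitive de notre équation de la vitesse v(t) = 2·cos(2·t) 1 fois. La primitive de la vitesse, avec x(0) = 1, donne la position: x(t) = sin(2·t) + 1. De l'équation de la position x(t) = sin(2·t) + 1, nous substituons t = 3*pi/4 pour obtenir x = 0.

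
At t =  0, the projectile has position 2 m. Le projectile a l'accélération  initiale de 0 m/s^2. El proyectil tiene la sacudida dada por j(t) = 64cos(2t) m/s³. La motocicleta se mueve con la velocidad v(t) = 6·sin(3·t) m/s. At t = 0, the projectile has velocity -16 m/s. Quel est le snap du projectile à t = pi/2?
Nous devons dériver notre équation du jerk j(t) = 64·cos(2·t) 1 fois. En dérivant le jerk, nous obtenons le snap: s(t) = -128·sin(2·t). Nous avons le snap s(t) = -128·sin(2·t). En substituant t = pi/2: s(pi/2) = 0.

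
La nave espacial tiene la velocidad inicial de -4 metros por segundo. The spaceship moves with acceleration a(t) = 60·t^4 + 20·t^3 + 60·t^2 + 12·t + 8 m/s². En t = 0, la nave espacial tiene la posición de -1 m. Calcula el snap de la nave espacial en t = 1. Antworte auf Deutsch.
Ausgehend von der Beschleunigung a(t) = 60·t^4 + 20·t^3 + 60·t^2 + 12·t + 8, nehmen wir 2 Ableitungen. Mit d/dt von a(t) finden wir j(t) = 240·t^3 + 60·t^2 + 120·t + 12. Die Ableitung von dem Ruck ergibt den Snap: s(t) = 720·t^2 + 120·t + 120. Wir haben den Snap s(t) = 720·t^2 + 120·t + 120. Durch Einsetzen von t = 1: s(1) = 960.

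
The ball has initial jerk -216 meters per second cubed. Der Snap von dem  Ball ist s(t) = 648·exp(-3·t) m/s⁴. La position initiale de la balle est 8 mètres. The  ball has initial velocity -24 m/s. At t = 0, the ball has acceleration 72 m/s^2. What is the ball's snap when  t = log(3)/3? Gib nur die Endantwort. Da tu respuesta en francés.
À t = log(3)/3, s = 216.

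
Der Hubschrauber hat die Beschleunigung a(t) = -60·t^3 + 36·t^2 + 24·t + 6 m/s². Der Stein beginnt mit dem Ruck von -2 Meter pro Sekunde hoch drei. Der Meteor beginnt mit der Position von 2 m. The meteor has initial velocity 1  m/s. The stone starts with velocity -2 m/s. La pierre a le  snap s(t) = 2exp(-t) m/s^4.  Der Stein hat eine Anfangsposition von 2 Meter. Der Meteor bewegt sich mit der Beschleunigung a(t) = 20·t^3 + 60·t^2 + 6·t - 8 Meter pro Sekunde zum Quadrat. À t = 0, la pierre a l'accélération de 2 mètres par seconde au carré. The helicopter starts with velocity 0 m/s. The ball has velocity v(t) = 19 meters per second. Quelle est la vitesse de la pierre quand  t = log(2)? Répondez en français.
Pour résoudre ceci, nous devons prendre 3 intégrales de notre équation du snap s(t) = 2·exp(-t). En intégrant le snap et en utilisant la condition initiale j(0) = -2, nous obtenons j(t) = -2·exp(-t). La primitive du jerk est l'accélération. En utilisant a(0) = 2, nous obtenons a(t) = 2·exp(-t). L'intégrale de l'accélération est la vitesse. En utilisant v(0) = -2, nous obtenons v(t) = -2·exp(-t). De l'équation de la vitesse v(t) = -2·exp(-t), nous substituons t = log(2) pour obtenir v = -1.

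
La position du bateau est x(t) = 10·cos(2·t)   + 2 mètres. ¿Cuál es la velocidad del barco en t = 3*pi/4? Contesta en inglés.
We must differentiate our position equation x(t) = 10·cos(2·t) + 2 1 time. Taking d/dt of x(t), we find v(t) = -20·sin(2·t). From the given velocity equation v(t) = -20·sin(2·t), we substitute t = 3*pi/4 to get v = 20.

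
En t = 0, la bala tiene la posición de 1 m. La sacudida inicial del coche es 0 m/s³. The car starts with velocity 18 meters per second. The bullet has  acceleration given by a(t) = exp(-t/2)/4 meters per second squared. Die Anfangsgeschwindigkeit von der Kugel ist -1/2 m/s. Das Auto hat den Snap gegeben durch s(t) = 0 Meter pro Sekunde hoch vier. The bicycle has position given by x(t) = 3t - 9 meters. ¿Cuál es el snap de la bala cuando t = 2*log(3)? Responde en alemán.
Wir müssen unsere Gleichung für die Beschleunigung a(t) = exp(-t/2)/4 2-mal ableiten. Durch Ableiten von der Beschleunigung erhalten wir den Ruck: j(t) = -exp(-t/2)/8. Durch Ableiten von dem Ruck erhalten wir den Snap: s(t) = exp(-t/2)/16. Mit s(t) = exp(-t/2)/16 und Einsetzen von t = 2*log(3), finden wir s = 1/48.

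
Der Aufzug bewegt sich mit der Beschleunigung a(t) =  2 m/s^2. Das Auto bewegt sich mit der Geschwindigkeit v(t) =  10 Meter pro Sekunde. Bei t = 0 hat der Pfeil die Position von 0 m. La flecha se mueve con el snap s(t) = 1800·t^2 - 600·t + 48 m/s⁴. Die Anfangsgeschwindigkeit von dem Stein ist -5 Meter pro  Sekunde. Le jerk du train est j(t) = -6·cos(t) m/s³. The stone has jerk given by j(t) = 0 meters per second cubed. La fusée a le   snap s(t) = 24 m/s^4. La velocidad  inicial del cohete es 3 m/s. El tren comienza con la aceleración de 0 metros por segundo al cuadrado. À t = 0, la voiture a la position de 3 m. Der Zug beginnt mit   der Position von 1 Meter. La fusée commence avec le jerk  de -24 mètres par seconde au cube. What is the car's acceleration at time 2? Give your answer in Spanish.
Partiendo de la velocidad v(t) = 10, tomamos 1 derivada. La derivada de la velocidad da la aceleración: a(t) = 0. Tenemos la aceleración a(t) = 0. Sustituyendo t = 2: a(2) = 0.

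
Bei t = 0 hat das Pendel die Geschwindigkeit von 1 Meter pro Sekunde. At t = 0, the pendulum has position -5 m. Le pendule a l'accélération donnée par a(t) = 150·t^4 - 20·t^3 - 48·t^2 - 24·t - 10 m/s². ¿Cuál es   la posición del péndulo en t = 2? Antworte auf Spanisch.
Necesitamos integrar nuestra ecuación de la aceleración a(t) = 150·t^4 - 20·t^3 - 48·t^2 - 24·t - 10 2 veces. Integrando la aceleración y usando la condición inicial v(0) = 1, obtenemos v(t) = 30·t^5 - 5·t^4 - 16·t^3 - 12·t^2 - 10·t + 1. Tomando ∫v(t)dt y aplicando x(0) = -5, encontramos x(t) = 5·t^6 - t^5 - 4·t^4 - 4·t^3 - 5·t^2 + t - 5. Usando x(t) = 5·t^6 - t^5 - 4·t^4 - 4·t^3 - 5·t^2 + t - 5 y sustituyendo t = 2, encontramos x = 169.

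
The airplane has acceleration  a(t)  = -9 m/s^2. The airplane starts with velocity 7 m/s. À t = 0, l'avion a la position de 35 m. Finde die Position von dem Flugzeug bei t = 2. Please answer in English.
We need to integrate our acceleration equation a(t) = -9 2 times. The antiderivative of acceleration, with v(0) = 7, gives velocity: v(t) = 7 - 9·t. The antiderivative of velocity, with x(0) = 35, gives position: x(t) = -9·t^2/2 + 7·t + 35. We have position x(t) = -9·t^2/2 + 7·t + 35. Substituting t = 2: x(2) = 31.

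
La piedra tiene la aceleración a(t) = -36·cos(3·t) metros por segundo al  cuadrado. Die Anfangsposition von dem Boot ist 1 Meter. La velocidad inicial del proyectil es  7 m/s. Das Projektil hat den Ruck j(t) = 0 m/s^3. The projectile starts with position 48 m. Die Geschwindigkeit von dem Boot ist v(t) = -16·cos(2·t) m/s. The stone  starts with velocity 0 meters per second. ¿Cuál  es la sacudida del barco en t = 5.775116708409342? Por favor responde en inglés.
Starting from velocity v(t) = -16·cos(2·t), we take 2 derivatives. The derivative of velocity gives acceleration: a(t) = 32·sin(2·t). Differentiating acceleration, we get jerk: j(t) = 64·cos(2·t). From the given jerk equation j(t) = 64·cos(2·t), we substitute t = 5.775116708409342 to get j = 33.7058280575125.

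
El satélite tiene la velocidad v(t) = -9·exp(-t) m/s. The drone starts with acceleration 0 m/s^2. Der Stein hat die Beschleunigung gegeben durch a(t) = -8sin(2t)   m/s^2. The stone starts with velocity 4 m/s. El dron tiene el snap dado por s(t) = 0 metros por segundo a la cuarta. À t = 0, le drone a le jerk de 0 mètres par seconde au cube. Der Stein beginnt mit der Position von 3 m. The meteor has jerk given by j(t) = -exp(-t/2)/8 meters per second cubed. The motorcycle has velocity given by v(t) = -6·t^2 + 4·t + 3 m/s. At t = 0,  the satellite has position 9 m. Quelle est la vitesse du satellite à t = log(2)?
En utilisant v(t) = -9·exp(-t) et en substituant t = log(2), nous trouvons v = -9/2.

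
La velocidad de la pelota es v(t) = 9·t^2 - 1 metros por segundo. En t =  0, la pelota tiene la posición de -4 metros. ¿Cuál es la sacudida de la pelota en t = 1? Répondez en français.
Pour résoudre ceci, nous devons prendre 2 dérivées de notre équation de la vitesse v(t) = 9·t^2 - 1. La dérivée de la vitesse donne l'accélération: a(t) = 18·t. La dérivée de l'accélération donne le jerk: j(t) = 18. De l'équation du jerk j(t) = 18, nous substituons t = 1 pour obtenir j = 18.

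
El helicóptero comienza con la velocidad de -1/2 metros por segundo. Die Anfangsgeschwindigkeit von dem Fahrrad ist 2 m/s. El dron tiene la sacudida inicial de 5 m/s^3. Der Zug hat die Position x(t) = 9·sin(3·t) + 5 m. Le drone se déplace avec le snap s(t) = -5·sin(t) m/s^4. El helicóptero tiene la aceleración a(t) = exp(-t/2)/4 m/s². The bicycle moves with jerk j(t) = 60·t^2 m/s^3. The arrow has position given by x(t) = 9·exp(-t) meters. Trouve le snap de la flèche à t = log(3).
Nous devons dériver notre équation de la position x(t) = 9·exp(-t) 4 fois. La dérivée de la position donne la vitesse: v(t) = -9·exp(-t). En prenant d/dt de v(t), nous trouvons a(t) = 9·exp(-t). En dérivant l'accélération, nous obtenons le jerk: j(t) = -9·exp(-t). La dérivée du jerk donne le snap: s(t) = 9·exp(-t). En utilisant s(t) = 9·exp(-t) et en substituant t = log(3), nous trouvons s = 3.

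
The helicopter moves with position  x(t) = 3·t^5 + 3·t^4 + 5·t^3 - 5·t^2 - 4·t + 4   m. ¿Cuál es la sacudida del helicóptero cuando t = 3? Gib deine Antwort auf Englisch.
To solve this, we need to take 3 derivatives of our position equation x(t) = 3·t^5 + 3·t^4 + 5·t^3 - 5·t^2 - 4·t + 4. Differentiating position, we get velocity: v(t) = 15·t^4 + 12·t^3 + 15·t^2 - 10·t - 4. Differentiating velocity, we get acceleration: a(t) = 60·t^3 + 36·t^2 + 30·t - 10. Differentiating acceleration, we get jerk: j(t) = 180·t^2 + 72·t + 30. From the given jerk equation j(t) = 180·t^2 + 72·t + 30, we substitute t = 3 to get j = 1866.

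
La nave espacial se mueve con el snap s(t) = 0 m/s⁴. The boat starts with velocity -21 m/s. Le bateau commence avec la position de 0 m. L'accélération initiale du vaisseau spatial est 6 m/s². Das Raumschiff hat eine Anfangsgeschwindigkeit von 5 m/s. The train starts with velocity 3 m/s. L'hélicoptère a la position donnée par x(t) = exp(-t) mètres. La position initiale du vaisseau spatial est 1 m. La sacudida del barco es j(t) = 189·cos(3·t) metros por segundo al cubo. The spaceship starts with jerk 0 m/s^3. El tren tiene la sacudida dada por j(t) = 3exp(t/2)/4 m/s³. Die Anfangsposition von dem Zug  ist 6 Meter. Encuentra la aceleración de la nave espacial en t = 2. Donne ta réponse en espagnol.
Debemos encontrar la antiderivada de nuestra ecuación del snap s(t) = 0 2 veces. La integral del snap, con j(0) = 0, da la sacudida: j(t) = 0. Integrando la sacudida y usando la condición inicial a(0) = 6, obtenemos a(t) = 6. Usando a(t) = 6 y sustituyendo t = 2, encontramos a = 6.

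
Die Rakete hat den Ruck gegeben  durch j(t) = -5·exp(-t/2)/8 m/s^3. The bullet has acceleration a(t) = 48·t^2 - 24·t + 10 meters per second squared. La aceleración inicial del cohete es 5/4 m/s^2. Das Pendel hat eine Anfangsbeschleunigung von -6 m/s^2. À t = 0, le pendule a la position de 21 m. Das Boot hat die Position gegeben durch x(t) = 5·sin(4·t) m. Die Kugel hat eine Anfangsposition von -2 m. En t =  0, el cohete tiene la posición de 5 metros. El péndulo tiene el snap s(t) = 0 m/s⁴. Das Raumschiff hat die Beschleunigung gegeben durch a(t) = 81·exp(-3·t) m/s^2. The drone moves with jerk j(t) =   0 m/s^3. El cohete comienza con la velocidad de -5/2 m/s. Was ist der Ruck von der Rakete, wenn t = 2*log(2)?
Aus der Gleichung für den Ruck j(t) = -5·exp(-t/2)/8, setzen wir t = 2*log(2) ein und erhalten j = -5/16.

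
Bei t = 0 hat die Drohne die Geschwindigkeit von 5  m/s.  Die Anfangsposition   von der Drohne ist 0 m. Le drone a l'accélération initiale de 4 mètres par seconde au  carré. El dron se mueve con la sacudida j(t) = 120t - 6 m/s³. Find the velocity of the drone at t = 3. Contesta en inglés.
We must find the integral of our jerk equation j(t) = 120·t - 6 2 times. The antiderivative of jerk is acceleration. Using a(0) = 4, we get a(t) = 60·t^2 - 6·t + 4. Finding the antiderivative of a(t) and using v(0) = 5: v(t) = 20·t^3 - 3·t^2 + 4·t + 5. From the given velocity equation v(t) = 20·t^3 - 3·t^2 + 4·t + 5, we substitute t = 3 to get v = 530.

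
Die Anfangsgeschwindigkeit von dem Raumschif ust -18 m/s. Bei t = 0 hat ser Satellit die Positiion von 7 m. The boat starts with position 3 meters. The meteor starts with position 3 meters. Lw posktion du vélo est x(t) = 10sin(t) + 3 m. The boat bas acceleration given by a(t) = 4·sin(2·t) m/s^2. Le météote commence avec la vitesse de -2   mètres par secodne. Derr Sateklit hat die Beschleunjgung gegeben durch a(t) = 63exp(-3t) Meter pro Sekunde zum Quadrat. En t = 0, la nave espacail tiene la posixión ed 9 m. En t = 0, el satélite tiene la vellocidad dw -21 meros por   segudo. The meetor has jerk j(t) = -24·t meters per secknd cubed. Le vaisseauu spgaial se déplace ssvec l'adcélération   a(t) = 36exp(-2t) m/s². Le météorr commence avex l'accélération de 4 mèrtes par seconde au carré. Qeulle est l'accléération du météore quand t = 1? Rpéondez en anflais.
To find the answer, we compute 1 antiderivative of j(t) = -24·t. The integral of jerk, with a(0) = 4, gives acceleration: a(t) = 4 - 12·t^2. From the given acceleration equation a(t) = 4 - 12·t^2, we substitute t = 1 to get a = -8.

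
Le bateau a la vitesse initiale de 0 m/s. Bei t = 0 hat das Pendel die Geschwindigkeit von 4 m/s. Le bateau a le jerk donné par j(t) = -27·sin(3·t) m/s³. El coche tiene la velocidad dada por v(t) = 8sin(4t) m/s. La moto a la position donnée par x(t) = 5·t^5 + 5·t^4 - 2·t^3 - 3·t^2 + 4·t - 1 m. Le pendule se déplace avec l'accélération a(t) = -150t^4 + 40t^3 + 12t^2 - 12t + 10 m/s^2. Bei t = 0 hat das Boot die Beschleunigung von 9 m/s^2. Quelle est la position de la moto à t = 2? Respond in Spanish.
Tenemos la posición x(t) = 5·t^5 + 5·t^4 - 2·t^3 - 3·t^2 + 4·t - 1. Sustituyendo t = 2: x(2) = 219.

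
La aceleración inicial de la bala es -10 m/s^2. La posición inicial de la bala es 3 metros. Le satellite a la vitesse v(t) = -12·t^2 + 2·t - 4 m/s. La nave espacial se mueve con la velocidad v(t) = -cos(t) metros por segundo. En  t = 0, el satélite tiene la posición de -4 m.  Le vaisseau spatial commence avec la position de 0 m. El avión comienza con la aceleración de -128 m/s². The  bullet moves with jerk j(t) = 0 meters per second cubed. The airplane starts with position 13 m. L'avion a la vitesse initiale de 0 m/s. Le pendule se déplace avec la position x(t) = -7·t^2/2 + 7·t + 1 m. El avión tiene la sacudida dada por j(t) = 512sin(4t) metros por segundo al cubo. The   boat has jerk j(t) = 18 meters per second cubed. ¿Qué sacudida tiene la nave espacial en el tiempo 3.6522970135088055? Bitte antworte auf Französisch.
En partant de la vitesse v(t) = -cos(t), nous prenons 2 dérivées. En prenant d/dt de v(t), nous trouvons a(t) = sin(t). En prenant d/dt de a(t), nous trouvons j(t) = cos(t). De l'équation du jerk j(t) = cos(t), nous substituons t = 3.6522970135088055 pour obtenir j = -0.872400438693848.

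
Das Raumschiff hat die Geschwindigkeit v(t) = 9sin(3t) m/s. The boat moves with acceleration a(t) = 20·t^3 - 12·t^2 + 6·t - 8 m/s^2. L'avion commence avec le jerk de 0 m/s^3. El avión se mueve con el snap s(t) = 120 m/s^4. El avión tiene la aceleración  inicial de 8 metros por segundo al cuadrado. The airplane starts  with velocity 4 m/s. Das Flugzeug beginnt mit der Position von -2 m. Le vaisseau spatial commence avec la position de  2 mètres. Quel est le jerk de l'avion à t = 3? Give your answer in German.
Wir müssen die Stammfunktion unserer Gleichung für den Snap s(t) = 120 1-mal finden. Durch Integration von dem Snap und Verwendung der Anfangsbedingung j(0) = 0, erhalten wir j(t) = 120·t. Aus der Gleichung für den Ruck j(t) = 120·t, setzen wir t = 3 ein und erhalten j = 360.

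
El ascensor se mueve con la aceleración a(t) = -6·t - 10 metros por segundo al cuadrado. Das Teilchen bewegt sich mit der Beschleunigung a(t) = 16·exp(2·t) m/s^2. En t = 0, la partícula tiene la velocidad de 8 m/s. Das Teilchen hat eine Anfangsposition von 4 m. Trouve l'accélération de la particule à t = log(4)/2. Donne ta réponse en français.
De l'équation de l'accélération a(t) = 16·exp(2·t), nous substituons t = log(4)/2 pour obtenir a = 64.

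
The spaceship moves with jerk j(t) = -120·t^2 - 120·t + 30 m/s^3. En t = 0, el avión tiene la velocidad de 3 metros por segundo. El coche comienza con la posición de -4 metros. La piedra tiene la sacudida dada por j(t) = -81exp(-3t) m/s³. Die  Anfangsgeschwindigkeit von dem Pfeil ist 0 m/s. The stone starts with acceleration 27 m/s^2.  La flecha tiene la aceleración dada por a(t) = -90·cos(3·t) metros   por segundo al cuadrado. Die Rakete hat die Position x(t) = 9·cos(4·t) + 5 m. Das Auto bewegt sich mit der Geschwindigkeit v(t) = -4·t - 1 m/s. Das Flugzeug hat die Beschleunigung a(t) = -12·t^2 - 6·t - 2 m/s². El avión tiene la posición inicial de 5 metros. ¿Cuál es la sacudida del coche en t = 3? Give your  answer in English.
We must differentiate our velocity equation v(t) = -4·t - 1 2 times. Taking d/dt of v(t), we find a(t) = -4. Taking d/dt of a(t), we find j(t) = 0. From the given jerk equation j(t) = 0, we substitute t = 3 to get j = 0.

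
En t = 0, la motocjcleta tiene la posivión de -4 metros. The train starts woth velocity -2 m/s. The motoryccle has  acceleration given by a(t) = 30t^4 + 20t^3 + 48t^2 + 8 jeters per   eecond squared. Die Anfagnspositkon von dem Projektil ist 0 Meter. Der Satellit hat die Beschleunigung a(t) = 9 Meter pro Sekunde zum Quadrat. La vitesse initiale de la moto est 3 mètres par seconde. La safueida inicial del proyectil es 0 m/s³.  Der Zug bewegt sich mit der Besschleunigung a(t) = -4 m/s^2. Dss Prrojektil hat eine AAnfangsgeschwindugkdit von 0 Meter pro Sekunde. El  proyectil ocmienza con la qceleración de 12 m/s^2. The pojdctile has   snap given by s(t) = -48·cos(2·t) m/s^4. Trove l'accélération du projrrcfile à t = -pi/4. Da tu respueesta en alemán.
Wir müssen unsere Gleichung für den Snap s(t) = -48·cos(2·t) 2-mal integrieren. Die Stammfunktion von dem Snap, mit j(0) = 0, ergibt den Ruck: j(t) = -24·sin(2·t). Die Stammfunktion von dem Ruck, mit a(0) = 12, ergibt die Beschleunigung: a(t) = 12·cos(2·t). Wir haben die Beschleunigung a(t) = 12·cos(2·t). Durch Einsetzen von t = -pi/4: a(-pi/4) = 0.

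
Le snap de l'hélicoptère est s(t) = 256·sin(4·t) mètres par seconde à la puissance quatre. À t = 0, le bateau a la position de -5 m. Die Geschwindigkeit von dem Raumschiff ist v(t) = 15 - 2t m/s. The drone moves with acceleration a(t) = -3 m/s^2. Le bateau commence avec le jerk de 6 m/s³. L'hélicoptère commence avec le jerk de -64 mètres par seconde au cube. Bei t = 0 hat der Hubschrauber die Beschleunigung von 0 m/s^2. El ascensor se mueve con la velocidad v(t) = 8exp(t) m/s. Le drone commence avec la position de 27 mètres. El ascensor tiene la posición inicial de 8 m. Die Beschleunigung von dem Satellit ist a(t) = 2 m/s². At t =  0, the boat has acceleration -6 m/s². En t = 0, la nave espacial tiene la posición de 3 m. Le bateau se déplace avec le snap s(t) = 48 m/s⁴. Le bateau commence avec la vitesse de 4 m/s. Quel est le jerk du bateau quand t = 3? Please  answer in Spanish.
Debemos encontrar la integral de nuestra ecuación del snap s(t) = 48 1 vez. Tomando ∫s(t)dt y aplicando j(0) = 6, encontramos j(t) = 48·t + 6. De la ecuación de la sacudida j(t) = 48·t + 6, sustituimos t = 3 para obtener j = 150.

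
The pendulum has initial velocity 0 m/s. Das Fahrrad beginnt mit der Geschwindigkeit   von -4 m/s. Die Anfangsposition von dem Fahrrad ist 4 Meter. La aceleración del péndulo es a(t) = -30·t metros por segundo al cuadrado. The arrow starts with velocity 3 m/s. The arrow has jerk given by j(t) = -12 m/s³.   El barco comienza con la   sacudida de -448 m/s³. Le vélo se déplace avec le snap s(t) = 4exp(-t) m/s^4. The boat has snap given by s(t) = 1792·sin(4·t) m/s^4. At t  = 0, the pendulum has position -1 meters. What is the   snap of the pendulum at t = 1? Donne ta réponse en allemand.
Ausgehend von der Beschleunigung a(t) = -30·t, nehmen wir 2 Ableitungen. Mit d/dt von a(t) finden wir j(t) = -30. Mit d/dt von j(t) finden wir s(t) = 0. Aus der Gleichung für den Snap s(t) = 0, setzen wir t = 1 ein und erhalten s = 0.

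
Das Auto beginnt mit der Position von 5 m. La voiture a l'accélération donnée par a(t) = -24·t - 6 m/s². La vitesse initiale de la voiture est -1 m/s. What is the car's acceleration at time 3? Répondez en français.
Nous avons l'accélération a(t) = -24·t - 6. En substituant t = 3: a(3) = -78.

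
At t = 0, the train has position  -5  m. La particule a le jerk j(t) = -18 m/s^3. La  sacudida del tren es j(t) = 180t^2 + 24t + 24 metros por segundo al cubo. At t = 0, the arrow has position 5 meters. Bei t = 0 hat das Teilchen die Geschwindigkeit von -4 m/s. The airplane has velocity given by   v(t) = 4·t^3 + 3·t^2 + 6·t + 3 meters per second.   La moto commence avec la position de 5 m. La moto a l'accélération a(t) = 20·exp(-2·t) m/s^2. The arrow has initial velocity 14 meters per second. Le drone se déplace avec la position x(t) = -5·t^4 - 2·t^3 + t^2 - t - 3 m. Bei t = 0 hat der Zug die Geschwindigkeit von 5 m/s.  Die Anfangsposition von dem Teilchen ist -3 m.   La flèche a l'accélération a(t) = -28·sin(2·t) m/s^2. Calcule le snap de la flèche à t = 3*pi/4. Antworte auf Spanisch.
Partiendo de la aceleración a(t) = -28·sin(2·t), tomamos 2 derivadas. Derivando la aceleración, obtenemos la sacudida: j(t) = -56·cos(2·t). La derivada de la sacudida da el snap: s(t) = 112·sin(2·t). Usando s(t) = 112·sin(2·t) y sustituyendo t = 3*pi/4, encontramos s = -112.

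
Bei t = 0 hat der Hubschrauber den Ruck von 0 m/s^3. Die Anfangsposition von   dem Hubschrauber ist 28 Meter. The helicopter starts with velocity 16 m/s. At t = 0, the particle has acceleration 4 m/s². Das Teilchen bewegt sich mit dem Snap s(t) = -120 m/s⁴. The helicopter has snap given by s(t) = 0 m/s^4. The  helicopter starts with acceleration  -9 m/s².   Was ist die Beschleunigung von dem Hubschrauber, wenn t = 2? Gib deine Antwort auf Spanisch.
Partiendo del snap s(t) = 0, tomamos 2 integrales. La integral del snap es la sacudida. Usando j(0) = 0, obtenemos j(t) = 0. La integral de la sacudida es la aceleración. Usando a(0) = -9, obtenemos a(t) = -9. De la ecuación de la aceleración a(t) = -9, sustituimos t = 2 para obtener a = -9.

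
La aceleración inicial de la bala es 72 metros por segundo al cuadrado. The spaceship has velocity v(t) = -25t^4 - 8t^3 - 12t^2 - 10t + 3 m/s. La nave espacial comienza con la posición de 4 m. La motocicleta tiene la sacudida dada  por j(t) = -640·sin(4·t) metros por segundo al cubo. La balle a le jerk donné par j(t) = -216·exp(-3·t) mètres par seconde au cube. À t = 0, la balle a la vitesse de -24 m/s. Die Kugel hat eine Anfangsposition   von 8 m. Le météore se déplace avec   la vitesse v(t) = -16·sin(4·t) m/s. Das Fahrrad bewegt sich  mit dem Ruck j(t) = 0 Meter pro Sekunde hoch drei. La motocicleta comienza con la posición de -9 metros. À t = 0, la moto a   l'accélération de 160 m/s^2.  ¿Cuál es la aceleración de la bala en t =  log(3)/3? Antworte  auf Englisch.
To find the answer, we compute 1 antiderivative of j(t) = -216·exp(-3·t). The antiderivative of jerk is acceleration. Using a(0) = 72, we get a(t) = 72·exp(-3·t). We have acceleration a(t) = 72·exp(-3·t). Substituting t = log(3)/3: a(log(3)/3) = 24.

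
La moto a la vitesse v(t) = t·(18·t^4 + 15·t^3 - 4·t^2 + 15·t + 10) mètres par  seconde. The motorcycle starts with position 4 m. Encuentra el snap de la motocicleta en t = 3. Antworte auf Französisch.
Nous devons dériver notre équation de la vitesse v(t) = t·(18·t^4 + 15·t^3 - 4·t^2 + 15·t + 10) 3 fois. En prenant d/dt de v(t), nous trouvons a(t) = 18·t^4 + 15·t^3 - 4·t^2 + t·(72·t^3 + 45·t^2 - 8·t + 15) + 15·t + 10. En dérivant l'accélération, nous obtenons le jerk: j(t) = 144·t^3 + 90·t^2 + t·(216·t^2 + 90·t - 8) - 16·t + 30. En prenant d/dt de j(t), nous trouvons s(t) = 648·t^2 + t·(432·t + 90) + 270·t - 24. En utilisant s(t) = 648·t^2 + t·(432·t + 90) + 270·t - 24 et en substituant t = 3, nous trouvons s = 10776.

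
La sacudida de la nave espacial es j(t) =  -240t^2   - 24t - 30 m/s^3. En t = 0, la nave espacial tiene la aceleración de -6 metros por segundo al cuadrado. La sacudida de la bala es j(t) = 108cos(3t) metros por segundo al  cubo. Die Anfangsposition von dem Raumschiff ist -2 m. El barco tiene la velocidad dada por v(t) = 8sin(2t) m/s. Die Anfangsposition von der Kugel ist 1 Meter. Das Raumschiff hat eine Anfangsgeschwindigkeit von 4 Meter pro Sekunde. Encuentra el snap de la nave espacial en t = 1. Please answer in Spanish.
Partiendo de la sacudida j(t) = -240·t^2 - 24·t - 30, tomamos 1 derivada. Tomando d/dt de j(t), encontramos s(t) = -480·t - 24. De la ecuación del snap s(t) = -480·t - 24, sustituimos t = 1 para obtener s = -504.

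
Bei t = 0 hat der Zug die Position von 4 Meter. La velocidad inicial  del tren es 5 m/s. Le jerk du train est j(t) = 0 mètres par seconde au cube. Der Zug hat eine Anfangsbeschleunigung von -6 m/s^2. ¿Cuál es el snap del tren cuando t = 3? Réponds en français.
En partant du jerk j(t) = 0, nous prenons 1 dérivée. La dérivée du jerk donne le snap: s(t) = 0. En utilisant s(t) = 0 et en substituant t = 3, nous trouvons s = 0.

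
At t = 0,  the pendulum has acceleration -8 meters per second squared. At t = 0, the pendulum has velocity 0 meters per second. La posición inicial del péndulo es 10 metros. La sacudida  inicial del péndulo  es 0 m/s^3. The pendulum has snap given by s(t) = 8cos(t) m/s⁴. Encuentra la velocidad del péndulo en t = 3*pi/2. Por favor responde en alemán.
Um dies zu lösen, müssen wir 3 Integrale unserer Gleichung für den Snap s(t) = 8·cos(t) finden. Mit ∫s(t)dt und Anwendung von j(0) = 0, finden wir j(t) = 8·sin(t). Durch Integration von dem Ruck und Verwendung der Anfangsbedingung a(0) = -8, erhalten wir a(t) = -8·cos(t). Durch Integration von der Beschleunigung und Verwendung der Anfangsbedingung v(0) = 0, erhalten wir v(t) = -8·sin(t). Aus der Gleichung für die Geschwindigkeit v(t) = -8·sin(t), setzen wir t = 3*pi/2 ein und erhalten v = 8.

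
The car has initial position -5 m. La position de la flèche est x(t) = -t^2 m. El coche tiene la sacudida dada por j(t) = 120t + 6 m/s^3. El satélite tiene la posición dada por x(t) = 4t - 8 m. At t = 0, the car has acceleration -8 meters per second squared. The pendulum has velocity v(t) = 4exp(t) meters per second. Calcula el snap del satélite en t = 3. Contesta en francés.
En partant de la position x(t) = 4·t - 8, nous prenons 4 dérivées. La dérivée de la position donne la vitesse: v(t) = 4. La dérivée de la vitesse donne l'accélération: a(t) = 0. La dérivée de l'accélération donne le jerk: j(t) = 0. En dérivant le jerk, nous obtenons le snap: s(t) = 0. Nous avons le snap s(t) = 0. En substituant t = 3: s(3) = 0.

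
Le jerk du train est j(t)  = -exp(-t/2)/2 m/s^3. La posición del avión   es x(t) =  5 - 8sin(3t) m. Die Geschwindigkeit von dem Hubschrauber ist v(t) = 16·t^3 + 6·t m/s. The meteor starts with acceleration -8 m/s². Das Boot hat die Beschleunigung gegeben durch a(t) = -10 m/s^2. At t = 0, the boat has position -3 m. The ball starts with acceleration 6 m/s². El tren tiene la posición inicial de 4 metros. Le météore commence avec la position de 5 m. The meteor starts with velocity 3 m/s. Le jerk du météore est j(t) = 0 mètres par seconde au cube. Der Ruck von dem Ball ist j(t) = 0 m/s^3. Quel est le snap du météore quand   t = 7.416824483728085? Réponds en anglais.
We must differentiate our jerk equation j(t) = 0 1 time. Differentiating jerk, we get snap: s(t) = 0. Using s(t) = 0 and substituting t = 7.416824483728085, we find s = 0.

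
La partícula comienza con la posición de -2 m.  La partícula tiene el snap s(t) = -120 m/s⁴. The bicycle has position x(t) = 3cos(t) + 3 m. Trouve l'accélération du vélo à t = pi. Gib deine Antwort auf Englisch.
We must differentiate our position equation x(t) = 3·cos(t) + 3 2 times. Differentiating position, we get velocity: v(t) = -3·sin(t). Taking d/dt of v(t), we find a(t) = -3·cos(t). We have acceleration a(t) = -3·cos(t). Substituting t = pi: a(pi) = 3.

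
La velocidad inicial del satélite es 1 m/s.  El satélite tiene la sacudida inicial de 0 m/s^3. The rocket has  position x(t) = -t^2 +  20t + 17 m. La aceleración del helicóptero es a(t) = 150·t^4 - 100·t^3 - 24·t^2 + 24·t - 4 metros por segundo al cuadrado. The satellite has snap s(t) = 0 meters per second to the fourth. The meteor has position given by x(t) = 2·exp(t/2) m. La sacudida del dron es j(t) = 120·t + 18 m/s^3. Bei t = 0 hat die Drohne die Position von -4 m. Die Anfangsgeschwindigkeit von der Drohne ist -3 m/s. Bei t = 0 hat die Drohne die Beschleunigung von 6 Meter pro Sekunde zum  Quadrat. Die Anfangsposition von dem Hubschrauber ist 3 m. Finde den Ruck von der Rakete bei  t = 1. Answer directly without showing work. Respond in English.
At t = 1, j = 0.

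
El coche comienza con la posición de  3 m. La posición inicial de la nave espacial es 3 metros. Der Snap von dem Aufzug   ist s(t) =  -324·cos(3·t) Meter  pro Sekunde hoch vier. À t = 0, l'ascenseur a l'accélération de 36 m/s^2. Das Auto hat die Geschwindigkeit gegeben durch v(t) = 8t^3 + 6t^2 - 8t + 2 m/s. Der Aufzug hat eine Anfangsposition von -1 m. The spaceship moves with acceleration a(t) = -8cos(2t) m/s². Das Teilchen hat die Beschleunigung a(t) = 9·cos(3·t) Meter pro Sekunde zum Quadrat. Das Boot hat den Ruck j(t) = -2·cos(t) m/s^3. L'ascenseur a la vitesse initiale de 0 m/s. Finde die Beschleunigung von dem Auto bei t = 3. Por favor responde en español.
Debemos derivar nuestra ecuación de la velocidad v(t) = 8·t^3 + 6·t^2 - 8·t + 2 1 vez. Derivando la velocidad, obtenemos la aceleración: a(t) = 24·t^2 + 12·t - 8. Usando a(t) = 24·t^2 + 12·t - 8 y sustituyendo t = 3, encontramos a = 244.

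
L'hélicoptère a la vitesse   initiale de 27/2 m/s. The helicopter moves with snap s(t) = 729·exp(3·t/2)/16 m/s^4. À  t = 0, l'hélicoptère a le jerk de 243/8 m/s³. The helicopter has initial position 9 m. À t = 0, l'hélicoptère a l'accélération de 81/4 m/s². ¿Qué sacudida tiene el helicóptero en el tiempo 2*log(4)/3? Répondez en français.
Nous devons trouver l'intégrale de notre équation du snap s(t) = 729·exp(3·t/2)/16 1 fois. En intégrant le snap et en utilisant la condition initiale j(0) = 243/8, nous obtenons j(t) = 243·exp(3·t/2)/8. De l'équation du jerk j(t) = 243·exp(3·t/2)/8, nous substituons t = 2*log(4)/3 pour obtenir j = 243/2.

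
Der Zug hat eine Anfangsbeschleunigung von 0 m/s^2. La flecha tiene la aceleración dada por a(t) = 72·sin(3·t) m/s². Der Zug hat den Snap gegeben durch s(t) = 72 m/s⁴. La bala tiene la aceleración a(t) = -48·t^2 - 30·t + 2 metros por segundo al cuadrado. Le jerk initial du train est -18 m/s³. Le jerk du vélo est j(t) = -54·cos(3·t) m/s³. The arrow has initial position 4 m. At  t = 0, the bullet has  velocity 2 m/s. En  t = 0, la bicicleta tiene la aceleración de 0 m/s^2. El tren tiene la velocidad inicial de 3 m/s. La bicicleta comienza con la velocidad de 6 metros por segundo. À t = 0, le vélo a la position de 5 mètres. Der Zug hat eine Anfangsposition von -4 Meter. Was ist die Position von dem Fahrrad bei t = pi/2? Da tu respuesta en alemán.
Wir müssen unsere Gleichung für den Ruck j(t) = -54·cos(3·t) 3-mal integrieren. Das Integral von dem Ruck ist die Beschleunigung. Mit a(0) = 0 erhalten wir a(t) = -18·sin(3·t). Mit ∫a(t)dt und Anwendung von v(0) = 6, finden wir v(t) = 6·cos(3·t). Durch Integration von der Geschwindigkeit und Verwendung der Anfangsbedingung x(0) = 5, erhalten wir x(t) = 2·sin(3·t) + 5. Aus der Gleichung für die Position x(t) = 2·sin(3·t) + 5, setzen wir t = pi/2 ein und erhalten x = 3.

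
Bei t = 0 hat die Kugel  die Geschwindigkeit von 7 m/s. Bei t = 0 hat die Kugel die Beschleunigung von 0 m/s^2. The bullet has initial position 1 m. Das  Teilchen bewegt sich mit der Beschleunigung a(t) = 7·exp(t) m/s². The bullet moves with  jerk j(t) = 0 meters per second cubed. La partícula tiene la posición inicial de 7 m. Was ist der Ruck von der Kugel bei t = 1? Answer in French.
De l'équation du jerk j(t) = 0, nous substituons t = 1 pour obtenir j = 0.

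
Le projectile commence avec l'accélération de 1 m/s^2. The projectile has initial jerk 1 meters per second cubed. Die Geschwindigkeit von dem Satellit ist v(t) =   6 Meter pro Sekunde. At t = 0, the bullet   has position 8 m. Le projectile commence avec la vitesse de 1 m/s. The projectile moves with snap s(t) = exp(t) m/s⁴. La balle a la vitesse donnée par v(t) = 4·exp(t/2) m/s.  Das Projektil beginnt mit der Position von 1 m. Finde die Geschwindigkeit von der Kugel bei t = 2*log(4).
Wir haben die Geschwindigkeit v(t) = 4·exp(t/2). Durch Einsetzen von t = 2*log(4): v(2*log(4)) = 16.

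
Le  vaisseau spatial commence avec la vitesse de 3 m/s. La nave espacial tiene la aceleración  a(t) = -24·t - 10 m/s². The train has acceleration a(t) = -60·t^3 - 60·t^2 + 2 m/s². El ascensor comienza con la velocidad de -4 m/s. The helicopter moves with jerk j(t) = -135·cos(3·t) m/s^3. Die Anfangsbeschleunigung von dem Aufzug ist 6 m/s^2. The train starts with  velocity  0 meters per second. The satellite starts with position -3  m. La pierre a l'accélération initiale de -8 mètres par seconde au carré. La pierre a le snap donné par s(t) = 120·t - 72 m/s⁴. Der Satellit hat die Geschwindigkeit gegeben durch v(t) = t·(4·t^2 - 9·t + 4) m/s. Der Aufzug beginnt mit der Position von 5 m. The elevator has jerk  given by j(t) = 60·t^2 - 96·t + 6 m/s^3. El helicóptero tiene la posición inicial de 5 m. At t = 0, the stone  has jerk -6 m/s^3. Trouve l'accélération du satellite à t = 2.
En partant de la vitesse v(t) = t·(4·t^2 - 9·t + 4), nous prenons 1 dérivée. En prenant d/dt de v(t), nous trouvons a(t) = 4·t^2 + t·(8·t - 9) - 9·t + 4. De l'équation de l'accélération a(t) = 4·t^2 + t·(8·t - 9) - 9·t + 4, nous substituons t = 2 pour obtenir a = 16.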